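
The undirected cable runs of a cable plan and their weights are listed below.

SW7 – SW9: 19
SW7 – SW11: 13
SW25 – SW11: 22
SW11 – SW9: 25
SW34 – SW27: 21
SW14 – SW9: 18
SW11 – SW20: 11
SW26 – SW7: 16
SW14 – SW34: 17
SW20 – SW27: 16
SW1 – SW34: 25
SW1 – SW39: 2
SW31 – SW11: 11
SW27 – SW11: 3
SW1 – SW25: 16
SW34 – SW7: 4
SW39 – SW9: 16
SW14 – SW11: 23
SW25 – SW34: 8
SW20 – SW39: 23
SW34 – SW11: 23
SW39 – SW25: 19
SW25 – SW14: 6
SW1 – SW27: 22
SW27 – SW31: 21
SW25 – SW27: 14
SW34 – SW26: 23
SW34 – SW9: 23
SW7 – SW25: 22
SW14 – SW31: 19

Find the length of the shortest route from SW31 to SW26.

Running Dijkstra from SW31:
SW31: 0
SW11: 11  (via SW31)
SW27: 14  (via SW11)
SW14: 19  (via SW31)
SW20: 22  (via SW11)
SW7: 24  (via SW11)
SW25: 25  (via SW14)
SW34: 28  (via SW7)
SW9: 36  (via SW11)
SW1: 36  (via SW27)
SW39: 38  (via SW1)
SW26: 40  (via SW7)
Shortest route: SW31 → SW11 → SW7 → SW26 = 40.

40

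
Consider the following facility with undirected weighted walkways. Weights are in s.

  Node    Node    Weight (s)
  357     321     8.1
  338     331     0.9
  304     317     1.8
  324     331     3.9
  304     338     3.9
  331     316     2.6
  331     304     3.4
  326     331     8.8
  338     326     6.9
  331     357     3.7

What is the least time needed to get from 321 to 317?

Settle nodes by increasing distance from 321:
321: 0
357: 8.1  (via 321)
331: 11.8  (via 357)
338: 12.7  (via 331)
316: 14.4  (via 331)
304: 15.2  (via 331)
324: 15.7  (via 331)
317: 17  (via 304)
Shortest route: 321 → 357 → 331 → 304 → 317 = 17 s.

17 s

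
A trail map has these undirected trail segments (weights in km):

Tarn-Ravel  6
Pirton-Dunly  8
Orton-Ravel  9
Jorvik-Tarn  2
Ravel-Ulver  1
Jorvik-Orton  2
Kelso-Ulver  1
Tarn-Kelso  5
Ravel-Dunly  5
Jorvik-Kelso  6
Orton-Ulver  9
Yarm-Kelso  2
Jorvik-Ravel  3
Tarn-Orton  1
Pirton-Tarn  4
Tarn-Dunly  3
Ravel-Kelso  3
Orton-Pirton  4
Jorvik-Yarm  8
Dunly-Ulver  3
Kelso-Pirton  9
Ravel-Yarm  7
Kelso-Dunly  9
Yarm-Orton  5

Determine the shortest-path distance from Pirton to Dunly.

7 km

Running Dijkstra from Pirton:
Pirton: 0
Orton: 4  (via Pirton)
Tarn: 4  (via Pirton)
Jorvik: 6  (via Orton)
Dunly: 7  (via Tarn)
Shortest route: Pirton–Tarn–Dunly = 7 km.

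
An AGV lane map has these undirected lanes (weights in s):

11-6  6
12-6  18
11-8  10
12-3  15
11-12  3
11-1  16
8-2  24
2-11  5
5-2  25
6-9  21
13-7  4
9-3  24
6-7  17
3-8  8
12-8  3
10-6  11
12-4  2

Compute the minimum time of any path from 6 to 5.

36 s

Candidate routes:
6 - 11 - 2 - 5: 6+5+25 = 36
6 - 12 - 11 - 2 - 5: 18+3+5+25 = 51
Cheapest is 6 - 11 - 2 - 5 at 36 s.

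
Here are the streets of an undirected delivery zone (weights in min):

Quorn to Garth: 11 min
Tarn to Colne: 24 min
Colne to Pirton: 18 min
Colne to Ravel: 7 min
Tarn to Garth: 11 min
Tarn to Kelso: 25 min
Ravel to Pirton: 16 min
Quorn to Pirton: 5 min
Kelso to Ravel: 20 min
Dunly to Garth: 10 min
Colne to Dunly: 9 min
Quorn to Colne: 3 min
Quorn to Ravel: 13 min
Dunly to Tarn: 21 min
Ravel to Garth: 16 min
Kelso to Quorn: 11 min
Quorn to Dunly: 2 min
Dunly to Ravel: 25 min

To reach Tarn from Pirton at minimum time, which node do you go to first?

Quorn

Candidate routes:
Pirton → Quorn → Garth → Tarn: 5+11+11 = 27
Pirton → Quorn → Dunly → Tarn: 5+2+21 = 28
Pirton → Quorn → Dunly → Garth → Tarn: 5+2+10+11 = 28
Cheapest is Pirton → Quorn → Garth → Tarn at 27 min.
So from Pirton the first move is to Quorn.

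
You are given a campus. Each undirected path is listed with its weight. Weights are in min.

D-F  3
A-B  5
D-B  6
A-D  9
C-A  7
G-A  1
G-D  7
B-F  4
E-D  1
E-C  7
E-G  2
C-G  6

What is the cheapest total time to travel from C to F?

Running Dijkstra from C:
C: 0
G: 6  (via C)
A: 7  (via C)
E: 7  (via C)
D: 8  (via E)
F: 11  (via D)
Shortest route: C → E → D → F = 11 min.

11 min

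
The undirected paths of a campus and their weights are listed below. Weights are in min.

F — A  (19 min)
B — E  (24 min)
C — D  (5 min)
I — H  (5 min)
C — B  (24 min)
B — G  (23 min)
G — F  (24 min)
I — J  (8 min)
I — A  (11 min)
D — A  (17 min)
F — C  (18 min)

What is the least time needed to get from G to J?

62 min

Running Dijkstra from G:
G: 0
B: 23  (via G)
F: 24  (via G)
C: 42  (via F)
A: 43  (via F)
D: 47  (via C)
E: 47  (via B)
I: 54  (via A)
H: 59  (via I)
J: 62  (via I)
Shortest route: G → F → A → I → J = 62 min.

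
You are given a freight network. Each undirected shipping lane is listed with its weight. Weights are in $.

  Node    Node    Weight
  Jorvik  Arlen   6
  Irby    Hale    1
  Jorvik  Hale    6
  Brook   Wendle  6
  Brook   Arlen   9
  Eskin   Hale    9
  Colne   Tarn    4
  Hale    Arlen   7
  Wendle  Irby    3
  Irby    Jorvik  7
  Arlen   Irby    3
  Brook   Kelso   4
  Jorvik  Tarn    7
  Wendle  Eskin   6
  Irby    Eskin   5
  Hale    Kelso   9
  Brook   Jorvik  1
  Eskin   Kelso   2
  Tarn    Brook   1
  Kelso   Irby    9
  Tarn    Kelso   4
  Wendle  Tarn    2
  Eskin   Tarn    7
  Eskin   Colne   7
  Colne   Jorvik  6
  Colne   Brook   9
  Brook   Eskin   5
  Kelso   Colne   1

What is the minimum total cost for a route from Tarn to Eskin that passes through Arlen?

$16

Shortest Tarn→Arlen: Tarn–Brook–Jorvik–Arlen = 8
Shortest Arlen→Eskin: Arlen–Irby–Eskin = 8
Total via Arlen: 8 + 8 = $16.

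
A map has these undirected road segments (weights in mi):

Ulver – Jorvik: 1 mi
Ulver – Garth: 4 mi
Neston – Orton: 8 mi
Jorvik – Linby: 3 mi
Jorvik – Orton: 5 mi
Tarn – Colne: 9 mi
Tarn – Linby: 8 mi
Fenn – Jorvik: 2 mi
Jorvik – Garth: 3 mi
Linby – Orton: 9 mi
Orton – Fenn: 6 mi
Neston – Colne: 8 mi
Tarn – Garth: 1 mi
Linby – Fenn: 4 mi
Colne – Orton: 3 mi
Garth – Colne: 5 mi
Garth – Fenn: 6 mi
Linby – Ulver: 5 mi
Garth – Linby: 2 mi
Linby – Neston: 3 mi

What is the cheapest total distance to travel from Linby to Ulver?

4 mi

Shortest distances from Linby:
Linby: 0
Garth: 2  (via Linby)
Tarn: 3  (via Garth)
Neston: 3  (via Linby)
Jorvik: 3  (via Linby)
Fenn: 4  (via Linby)
Ulver: 4  (via Jorvik)
Shortest route: Linby → Jorvik → Ulver = 4 mi.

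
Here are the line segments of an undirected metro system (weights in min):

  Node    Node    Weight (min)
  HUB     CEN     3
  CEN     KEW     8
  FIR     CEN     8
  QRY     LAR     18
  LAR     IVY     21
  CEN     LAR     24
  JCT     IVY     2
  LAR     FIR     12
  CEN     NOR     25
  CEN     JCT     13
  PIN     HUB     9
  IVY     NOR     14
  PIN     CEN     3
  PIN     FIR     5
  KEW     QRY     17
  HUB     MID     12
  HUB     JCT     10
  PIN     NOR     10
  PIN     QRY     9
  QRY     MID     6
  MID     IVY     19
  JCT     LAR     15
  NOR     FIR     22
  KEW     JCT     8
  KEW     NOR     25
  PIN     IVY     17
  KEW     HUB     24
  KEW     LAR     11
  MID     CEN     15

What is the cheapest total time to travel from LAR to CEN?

19 min

Enumerating some paths:
LAR–KEW–CEN: 11+8 = 19
LAR–FIR–PIN–CEN: 12+5+3 = 20
LAR–FIR–CEN: 12+8 = 20
Cheapest is LAR–KEW–CEN at 19 min.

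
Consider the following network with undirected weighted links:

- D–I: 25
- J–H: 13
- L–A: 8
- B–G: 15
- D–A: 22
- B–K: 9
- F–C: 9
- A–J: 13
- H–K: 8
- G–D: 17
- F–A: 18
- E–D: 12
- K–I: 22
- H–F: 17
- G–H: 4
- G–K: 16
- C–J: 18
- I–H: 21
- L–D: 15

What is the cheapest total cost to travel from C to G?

Settle nodes by increasing distance from C:
C: 0
F: 9  (via C)
J: 18  (via C)
H: 26  (via F)
A: 27  (via F)
G: 30  (via H)
Shortest route: C–F–H–G = 30.

30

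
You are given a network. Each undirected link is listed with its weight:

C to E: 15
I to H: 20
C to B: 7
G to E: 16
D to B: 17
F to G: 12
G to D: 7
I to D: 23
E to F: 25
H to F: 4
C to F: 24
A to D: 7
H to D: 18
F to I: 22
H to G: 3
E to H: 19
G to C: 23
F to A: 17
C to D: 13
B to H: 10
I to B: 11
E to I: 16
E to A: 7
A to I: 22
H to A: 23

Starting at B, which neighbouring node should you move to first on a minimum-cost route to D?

D

Candidate routes:
B - D: 17 = 17
B - H - G - D: 10+3+7 = 20
Cheapest is B - D at 17.
So from B the first move is to D.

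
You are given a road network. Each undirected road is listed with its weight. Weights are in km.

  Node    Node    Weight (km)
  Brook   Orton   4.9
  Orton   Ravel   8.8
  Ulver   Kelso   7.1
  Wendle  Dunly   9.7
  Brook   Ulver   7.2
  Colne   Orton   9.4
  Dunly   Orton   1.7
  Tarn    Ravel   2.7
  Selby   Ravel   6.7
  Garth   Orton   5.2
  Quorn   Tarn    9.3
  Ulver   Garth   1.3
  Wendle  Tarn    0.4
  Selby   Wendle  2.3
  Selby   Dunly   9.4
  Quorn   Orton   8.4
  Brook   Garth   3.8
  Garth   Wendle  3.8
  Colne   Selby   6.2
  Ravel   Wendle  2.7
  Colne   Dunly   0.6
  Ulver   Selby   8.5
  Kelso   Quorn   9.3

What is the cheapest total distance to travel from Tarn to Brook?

8 km

Enumerating some paths:
Tarn - Wendle - Garth - Brook: 0.4+3.8+3.8 = 8
Tarn - Wendle - Garth - Ulver - Brook: 0.4+3.8+1.3+7.2 = 12.7
Cheapest is Tarn - Wendle - Garth - Brook at 8 km.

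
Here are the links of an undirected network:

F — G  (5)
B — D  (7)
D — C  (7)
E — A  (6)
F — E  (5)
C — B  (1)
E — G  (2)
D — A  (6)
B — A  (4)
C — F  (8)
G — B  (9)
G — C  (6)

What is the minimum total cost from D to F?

15

Compare a few routes:
D → A → E → F: 6+6+5 = 17
D → C → F: 7+8 = 15
D → B → C → F: 7+1+8 = 16
The minimum is 15 via D → C → F.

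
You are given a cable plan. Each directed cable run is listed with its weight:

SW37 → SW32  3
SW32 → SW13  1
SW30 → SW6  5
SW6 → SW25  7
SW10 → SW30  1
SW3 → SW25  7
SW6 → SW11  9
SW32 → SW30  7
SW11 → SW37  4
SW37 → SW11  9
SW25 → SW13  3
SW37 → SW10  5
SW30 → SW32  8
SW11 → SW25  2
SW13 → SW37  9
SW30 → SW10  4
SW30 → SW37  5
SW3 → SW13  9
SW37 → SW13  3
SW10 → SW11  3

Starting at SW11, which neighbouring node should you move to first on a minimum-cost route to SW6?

SW37

Enumerating some paths:
SW11 - SW37 - SW10 - SW30 - SW6: 4+5+1+5 = 15
SW11 - SW25 - SW13 - SW37 - SW32 - SW30 - SW6: 2+3+9+3+7+5 = 29
SW11 - SW25 - SW13 - SW37 - SW10 - SW30 - SW6: 2+3+9+5+1+5 = 25
SW11 - SW37 - SW32 - SW30 - SW6: 4+3+7+5 = 19
The minimum is 15 via SW11 - SW37 - SW10 - SW30 - SW6.
So from SW11 the first move is to SW37.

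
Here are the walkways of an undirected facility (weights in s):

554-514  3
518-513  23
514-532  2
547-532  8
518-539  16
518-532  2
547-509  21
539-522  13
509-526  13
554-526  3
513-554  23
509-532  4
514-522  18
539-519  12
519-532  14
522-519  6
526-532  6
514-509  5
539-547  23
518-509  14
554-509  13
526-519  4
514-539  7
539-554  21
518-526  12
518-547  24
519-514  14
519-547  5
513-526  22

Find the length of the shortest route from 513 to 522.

Settle nodes by increasing distance from 513:
513: 0
526: 22  (via 513)
554: 23  (via 513)
518: 23  (via 513)
532: 25  (via 518)
514: 26  (via 554)
519: 26  (via 526)
509: 29  (via 532)
547: 31  (via 519)
522: 32  (via 519)
Shortest route: 513–526–519–522 = 32 s.

32 s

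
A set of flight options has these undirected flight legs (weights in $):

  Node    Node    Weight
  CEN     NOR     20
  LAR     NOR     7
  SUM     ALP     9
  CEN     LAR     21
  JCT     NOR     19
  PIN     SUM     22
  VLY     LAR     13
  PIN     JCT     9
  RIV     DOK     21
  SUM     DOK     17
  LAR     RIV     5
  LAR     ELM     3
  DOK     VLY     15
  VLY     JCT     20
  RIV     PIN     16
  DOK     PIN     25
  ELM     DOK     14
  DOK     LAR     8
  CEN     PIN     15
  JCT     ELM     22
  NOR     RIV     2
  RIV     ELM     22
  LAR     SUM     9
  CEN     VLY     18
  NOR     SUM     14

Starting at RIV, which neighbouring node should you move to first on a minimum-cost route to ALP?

Compare a few routes:
RIV → NOR → SUM → ALP: 2+14+9 = 25
RIV → NOR → LAR → SUM → ALP: 2+7+9+9 = 27
RIV → LAR → SUM → ALP: 5+9+9 = 23
RIV → LAR → NOR → SUM → ALP: 5+7+14+9 = 35
Cheapest is RIV → LAR → SUM → ALP at $23.
So from RIV the first move is to LAR.

LAR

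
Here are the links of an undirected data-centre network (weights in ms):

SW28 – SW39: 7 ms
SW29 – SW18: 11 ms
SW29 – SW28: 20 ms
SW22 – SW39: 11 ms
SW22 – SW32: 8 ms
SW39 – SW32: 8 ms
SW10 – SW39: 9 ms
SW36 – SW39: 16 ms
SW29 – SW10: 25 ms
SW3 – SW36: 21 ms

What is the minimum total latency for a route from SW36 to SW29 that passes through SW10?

Best SW36 to SW10: SW36–SW39–SW10 costing 25
Best SW10 to SW29: SW10–SW29 costing 25
Total via SW10: 25 + 25 = 50 ms.

50 ms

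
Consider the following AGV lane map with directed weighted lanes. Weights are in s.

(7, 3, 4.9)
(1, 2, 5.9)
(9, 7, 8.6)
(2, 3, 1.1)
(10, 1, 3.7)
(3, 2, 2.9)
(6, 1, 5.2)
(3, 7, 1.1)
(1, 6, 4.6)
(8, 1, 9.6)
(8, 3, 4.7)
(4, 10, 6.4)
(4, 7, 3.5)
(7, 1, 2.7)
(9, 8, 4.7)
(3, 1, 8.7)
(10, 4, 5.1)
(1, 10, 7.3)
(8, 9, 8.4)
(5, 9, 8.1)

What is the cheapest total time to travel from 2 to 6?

Enumerating some paths:
2 → 3 → 7 → 1 → 6: 1.1+1.1+2.7+4.6 = 9.5
2 → 3 → 1 → 6: 1.1+8.7+4.6 = 14.4
The minimum is 9.5 s via 2 → 3 → 7 → 1 → 6.

9.5 s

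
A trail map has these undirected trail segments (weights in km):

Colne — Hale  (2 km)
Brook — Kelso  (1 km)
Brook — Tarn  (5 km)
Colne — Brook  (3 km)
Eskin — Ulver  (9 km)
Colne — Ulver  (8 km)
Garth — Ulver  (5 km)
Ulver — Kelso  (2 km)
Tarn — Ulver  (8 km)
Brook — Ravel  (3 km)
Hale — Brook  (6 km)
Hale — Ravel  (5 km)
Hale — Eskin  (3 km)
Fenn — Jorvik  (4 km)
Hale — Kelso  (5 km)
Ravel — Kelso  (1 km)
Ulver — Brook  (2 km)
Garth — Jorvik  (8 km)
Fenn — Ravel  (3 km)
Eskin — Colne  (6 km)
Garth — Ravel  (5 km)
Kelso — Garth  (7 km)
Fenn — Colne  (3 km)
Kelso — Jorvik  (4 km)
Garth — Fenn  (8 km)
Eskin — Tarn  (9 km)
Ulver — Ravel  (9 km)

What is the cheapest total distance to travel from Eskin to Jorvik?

Running Dijkstra from Eskin:
Eskin: 0
Hale: 3  (via Eskin)
Colne: 5  (via Hale)
Kelso: 8  (via Hale)
Ravel: 8  (via Hale)
Brook: 8  (via Colne)
Fenn: 8  (via Colne)
Tarn: 9  (via Eskin)
Ulver: 9  (via Eskin)
Jorvik: 12  (via Kelso)
Shortest route: Eskin → Hale → Kelso → Jorvik = 12 km.

12 km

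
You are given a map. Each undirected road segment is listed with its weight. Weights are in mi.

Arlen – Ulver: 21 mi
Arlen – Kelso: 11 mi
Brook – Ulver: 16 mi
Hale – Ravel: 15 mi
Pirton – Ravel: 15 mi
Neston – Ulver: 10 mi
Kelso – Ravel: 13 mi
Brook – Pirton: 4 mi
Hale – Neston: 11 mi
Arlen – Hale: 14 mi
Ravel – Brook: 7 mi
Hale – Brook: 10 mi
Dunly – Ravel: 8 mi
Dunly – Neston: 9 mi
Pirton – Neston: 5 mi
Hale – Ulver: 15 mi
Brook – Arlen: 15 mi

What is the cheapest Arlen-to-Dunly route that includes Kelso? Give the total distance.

Shortest Arlen→Kelso: Arlen–Kelso = 11
Shortest Kelso→Dunly: Kelso–Ravel–Dunly = 21
Total via Kelso: 11 + 21 = 32 mi.

32 mi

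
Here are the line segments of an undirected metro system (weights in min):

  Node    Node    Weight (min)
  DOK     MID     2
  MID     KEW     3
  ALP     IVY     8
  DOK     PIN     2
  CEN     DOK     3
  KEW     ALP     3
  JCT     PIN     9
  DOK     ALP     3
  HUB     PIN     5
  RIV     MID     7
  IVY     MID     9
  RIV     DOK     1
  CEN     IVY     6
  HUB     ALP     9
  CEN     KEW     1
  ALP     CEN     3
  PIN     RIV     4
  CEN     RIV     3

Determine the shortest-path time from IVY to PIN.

Shortest distances from IVY:
IVY: 0
CEN: 6  (via IVY)
KEW: 7  (via CEN)
ALP: 8  (via IVY)
MID: 9  (via IVY)
RIV: 9  (via CEN)
DOK: 9  (via CEN)
PIN: 11  (via DOK)
Shortest route: IVY → CEN → DOK → PIN = 11 min.

11 min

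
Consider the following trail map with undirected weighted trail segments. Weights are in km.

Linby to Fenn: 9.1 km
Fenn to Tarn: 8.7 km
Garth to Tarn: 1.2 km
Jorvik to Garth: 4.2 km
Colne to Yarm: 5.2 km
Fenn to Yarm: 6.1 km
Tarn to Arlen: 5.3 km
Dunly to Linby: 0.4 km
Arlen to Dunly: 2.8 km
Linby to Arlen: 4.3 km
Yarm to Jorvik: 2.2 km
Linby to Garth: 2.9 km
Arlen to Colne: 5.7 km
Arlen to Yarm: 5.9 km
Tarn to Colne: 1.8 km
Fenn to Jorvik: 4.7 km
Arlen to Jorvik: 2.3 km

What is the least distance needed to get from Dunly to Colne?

6.3 km

Settle nodes by increasing distance from Dunly:
Dunly: 0
Linby: 0.4  (via Dunly)
Arlen: 2.8  (via Dunly)
Garth: 3.3  (via Linby)
Tarn: 4.5  (via Garth)
Jorvik: 5.1  (via Arlen)
Colne: 6.3  (via Tarn)
Shortest route: Dunly → Linby → Garth → Tarn → Colne = 6.3 km.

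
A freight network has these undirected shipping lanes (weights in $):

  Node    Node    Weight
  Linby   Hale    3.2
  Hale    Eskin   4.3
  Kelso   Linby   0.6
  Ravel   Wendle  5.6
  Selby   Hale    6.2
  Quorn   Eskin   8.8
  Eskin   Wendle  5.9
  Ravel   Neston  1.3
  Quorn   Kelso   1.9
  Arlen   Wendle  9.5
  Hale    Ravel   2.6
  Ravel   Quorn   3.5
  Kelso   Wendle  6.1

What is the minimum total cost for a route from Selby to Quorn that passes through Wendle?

$22.4

Shortest Selby→Wendle: Selby → Hale → Ravel → Wendle = 14.4
Best Wendle to Quorn: Wendle → Kelso → Quorn costing 8
Total via Wendle: 14.4 + 8 = $22.4.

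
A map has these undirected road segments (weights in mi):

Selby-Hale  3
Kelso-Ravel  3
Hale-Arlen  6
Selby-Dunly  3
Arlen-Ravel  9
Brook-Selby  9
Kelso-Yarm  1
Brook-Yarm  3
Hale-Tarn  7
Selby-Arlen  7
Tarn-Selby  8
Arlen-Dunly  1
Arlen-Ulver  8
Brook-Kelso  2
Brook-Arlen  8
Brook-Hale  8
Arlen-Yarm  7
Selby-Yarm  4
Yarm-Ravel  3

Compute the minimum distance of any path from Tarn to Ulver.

Compare a few routes:
Tarn → Selby → Dunly → Arlen → Ulver: 8+3+1+8 = 20
Tarn → Hale → Arlen → Ulver: 7+6+8 = 21
Cheapest is Tarn → Selby → Dunly → Arlen → Ulver at 20 mi.

20 mi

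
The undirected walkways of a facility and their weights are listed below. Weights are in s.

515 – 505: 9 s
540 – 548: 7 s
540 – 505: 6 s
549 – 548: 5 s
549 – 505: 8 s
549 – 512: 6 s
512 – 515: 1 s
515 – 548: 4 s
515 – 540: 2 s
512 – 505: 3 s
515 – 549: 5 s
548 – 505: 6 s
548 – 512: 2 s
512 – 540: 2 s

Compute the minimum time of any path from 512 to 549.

Running Dijkstra from 512:
512: 0
515: 1  (via 512)
548: 2  (via 512)
540: 2  (via 512)
505: 3  (via 512)
549: 6  (via 512)
Shortest route: 512 → 549 = 6 s.

6 s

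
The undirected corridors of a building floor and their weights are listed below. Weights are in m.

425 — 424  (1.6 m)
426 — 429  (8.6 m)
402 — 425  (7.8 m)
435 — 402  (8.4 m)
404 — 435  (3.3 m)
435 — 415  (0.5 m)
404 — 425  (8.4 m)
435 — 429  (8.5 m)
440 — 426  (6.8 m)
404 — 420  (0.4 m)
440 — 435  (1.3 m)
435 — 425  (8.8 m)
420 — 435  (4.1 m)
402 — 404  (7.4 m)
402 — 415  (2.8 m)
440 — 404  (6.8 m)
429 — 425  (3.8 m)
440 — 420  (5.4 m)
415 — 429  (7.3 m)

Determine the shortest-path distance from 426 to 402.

11.4 m

Compare a few routes:
426–440–435–402: 6.8+1.3+8.4 = 16.5
426–440–435–415–402: 6.8+1.3+0.5+2.8 = 11.4
Cheapest is 426–440–435–415–402 at 11.4 m.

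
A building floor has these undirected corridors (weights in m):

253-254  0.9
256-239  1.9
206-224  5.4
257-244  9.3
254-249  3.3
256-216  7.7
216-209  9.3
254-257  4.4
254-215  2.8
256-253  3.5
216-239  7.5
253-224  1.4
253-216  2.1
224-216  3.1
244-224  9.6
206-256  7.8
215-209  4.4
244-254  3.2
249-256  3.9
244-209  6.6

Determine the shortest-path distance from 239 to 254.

Candidate routes:
239 - 256 - 216 - 253 - 254: 1.9+7.7+2.1+0.9 = 12.6
239 - 216 - 253 - 254: 7.5+2.1+0.9 = 10.5
239 - 256 - 249 - 254: 1.9+3.9+3.3 = 9.1
239 - 256 - 253 - 254: 1.9+3.5+0.9 = 6.3
Cheapest is 239 - 256 - 253 - 254 at 6.3 m.

6.3 m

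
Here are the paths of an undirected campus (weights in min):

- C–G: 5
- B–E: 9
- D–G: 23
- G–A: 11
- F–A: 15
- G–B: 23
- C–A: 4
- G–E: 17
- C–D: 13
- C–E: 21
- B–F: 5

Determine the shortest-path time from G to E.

17 min

Enumerating some paths:
G–C–E: 5+21 = 26
G–B–E: 23+9 = 32
G–E: 17 = 17
The minimum is 17 min via G–E.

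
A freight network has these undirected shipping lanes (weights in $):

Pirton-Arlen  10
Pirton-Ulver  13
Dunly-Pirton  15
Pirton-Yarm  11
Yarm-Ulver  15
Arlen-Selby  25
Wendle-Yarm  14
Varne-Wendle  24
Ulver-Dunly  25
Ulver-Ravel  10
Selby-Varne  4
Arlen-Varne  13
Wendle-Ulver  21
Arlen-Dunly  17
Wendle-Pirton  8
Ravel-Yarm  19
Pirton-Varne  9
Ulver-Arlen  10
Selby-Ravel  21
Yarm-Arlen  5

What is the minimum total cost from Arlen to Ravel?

Candidate routes:
Arlen → Yarm → Ulver → Ravel: 5+15+10 = 30
Arlen → Ulver → Ravel: 10+10 = 20
Arlen → Yarm → Ravel: 5+19 = 24
The minimum is $20 via Arlen → Ulver → Ravel.

$20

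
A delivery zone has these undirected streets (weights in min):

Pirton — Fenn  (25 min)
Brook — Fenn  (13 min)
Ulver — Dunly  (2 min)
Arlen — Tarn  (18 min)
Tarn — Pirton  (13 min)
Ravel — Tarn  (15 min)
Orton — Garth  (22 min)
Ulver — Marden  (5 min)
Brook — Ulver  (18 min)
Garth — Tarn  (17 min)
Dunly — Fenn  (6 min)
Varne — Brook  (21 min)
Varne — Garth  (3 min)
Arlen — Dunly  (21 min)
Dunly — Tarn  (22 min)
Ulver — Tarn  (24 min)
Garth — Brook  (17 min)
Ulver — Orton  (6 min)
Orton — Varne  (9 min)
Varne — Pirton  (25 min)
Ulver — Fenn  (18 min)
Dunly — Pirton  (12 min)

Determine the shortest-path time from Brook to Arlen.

40 min

Shortest distances from Brook:
Brook: 0
Fenn: 13  (via Brook)
Garth: 17  (via Brook)
Ulver: 18  (via Brook)
Dunly: 19  (via Fenn)
Varne: 20  (via Garth)
Marden: 23  (via Ulver)
Orton: 24  (via Ulver)
Pirton: 31  (via Dunly)
Tarn: 34  (via Garth)
Arlen: 40  (via Dunly)
Shortest route: Brook–Fenn–Dunly–Arlen = 40 min.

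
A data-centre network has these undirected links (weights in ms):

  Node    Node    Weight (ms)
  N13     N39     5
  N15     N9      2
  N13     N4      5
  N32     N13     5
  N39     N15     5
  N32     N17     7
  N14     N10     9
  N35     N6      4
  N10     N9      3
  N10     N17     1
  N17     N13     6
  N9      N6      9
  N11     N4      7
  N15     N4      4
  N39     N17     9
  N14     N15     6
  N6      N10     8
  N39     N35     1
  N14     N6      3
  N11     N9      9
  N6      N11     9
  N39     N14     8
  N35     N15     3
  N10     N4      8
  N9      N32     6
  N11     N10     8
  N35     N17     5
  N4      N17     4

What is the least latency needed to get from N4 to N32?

10 ms

Candidate routes:
N4 → N13 → N32: 5+5 = 10
N4 → N17 → N32: 4+7 = 11
N4 → N15 → N9 → N32: 4+2+6 = 12
The minimum is 10 ms via N4 → N13 → N32.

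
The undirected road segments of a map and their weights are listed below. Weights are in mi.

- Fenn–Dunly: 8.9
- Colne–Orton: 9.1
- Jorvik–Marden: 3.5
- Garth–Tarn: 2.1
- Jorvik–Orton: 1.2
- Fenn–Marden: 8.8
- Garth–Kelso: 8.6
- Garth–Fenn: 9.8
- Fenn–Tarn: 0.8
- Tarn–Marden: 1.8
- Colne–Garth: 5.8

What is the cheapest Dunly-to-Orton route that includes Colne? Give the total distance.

26.7 mi

Best Dunly to Colne: Dunly → Fenn → Tarn → Garth → Colne costing 17.6
Best Colne to Orton: Colne → Orton costing 9.1
Total via Colne: 17.6 + 9.1 = 26.7 mi.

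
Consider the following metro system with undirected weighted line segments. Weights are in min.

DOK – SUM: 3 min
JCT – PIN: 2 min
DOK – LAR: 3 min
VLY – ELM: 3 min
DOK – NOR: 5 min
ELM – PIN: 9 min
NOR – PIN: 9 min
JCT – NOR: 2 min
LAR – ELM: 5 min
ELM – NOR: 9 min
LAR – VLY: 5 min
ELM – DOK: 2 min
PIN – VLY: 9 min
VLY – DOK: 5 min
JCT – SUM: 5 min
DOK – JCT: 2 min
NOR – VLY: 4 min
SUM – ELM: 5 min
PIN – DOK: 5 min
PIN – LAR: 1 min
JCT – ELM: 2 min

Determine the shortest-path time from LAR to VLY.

Settle nodes by increasing distance from LAR:
LAR: 0
PIN: 1  (via LAR)
JCT: 3  (via PIN)
DOK: 3  (via LAR)
ELM: 5  (via LAR)
NOR: 5  (via JCT)
VLY: 5  (via LAR)
Shortest route: LAR → VLY = 5 min.

5 min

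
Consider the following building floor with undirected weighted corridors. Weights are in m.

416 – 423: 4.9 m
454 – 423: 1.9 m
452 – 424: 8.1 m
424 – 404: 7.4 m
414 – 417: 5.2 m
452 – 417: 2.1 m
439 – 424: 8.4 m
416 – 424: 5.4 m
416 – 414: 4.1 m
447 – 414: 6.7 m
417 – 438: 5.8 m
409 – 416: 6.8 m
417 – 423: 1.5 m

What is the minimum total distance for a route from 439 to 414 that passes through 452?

23.8 m

Shortest 439→452: 439–424–452 = 16.5
Best 452 to 414: 452–417–414 costing 7.3
Total via 452: 16.5 + 7.3 = 23.8 m.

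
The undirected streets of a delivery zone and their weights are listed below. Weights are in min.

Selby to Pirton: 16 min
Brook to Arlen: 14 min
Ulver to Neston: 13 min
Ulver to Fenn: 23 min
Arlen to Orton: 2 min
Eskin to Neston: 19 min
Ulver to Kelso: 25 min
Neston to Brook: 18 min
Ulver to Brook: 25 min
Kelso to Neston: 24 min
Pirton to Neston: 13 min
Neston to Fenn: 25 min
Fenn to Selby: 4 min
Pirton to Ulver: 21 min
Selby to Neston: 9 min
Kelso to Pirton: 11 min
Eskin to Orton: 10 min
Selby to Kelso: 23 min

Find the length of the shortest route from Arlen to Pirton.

44 min

Enumerating some paths:
Arlen–Orton–Eskin–Neston–Pirton: 2+10+19+13 = 44
Arlen–Orton–Eskin–Neston–Selby–Pirton: 2+10+19+9+16 = 56
Arlen–Brook–Neston–Pirton: 14+18+13 = 45
Arlen–Brook–Neston–Selby–Pirton: 14+18+9+16 = 57
The minimum is 44 min via Arlen–Orton–Eskin–Neston–Pirton.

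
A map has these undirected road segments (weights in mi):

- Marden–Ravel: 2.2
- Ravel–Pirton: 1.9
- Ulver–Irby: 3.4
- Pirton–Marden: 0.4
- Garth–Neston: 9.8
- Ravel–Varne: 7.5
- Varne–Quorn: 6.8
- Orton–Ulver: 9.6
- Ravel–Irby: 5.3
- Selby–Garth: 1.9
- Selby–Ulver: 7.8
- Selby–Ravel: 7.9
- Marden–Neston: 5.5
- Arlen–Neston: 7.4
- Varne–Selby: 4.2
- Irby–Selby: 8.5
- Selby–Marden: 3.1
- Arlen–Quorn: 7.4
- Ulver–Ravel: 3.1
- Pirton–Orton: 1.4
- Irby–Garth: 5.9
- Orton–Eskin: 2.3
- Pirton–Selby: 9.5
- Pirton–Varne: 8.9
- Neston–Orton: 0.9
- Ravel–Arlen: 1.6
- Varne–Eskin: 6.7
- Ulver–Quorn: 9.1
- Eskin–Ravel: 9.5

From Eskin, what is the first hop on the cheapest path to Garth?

Orton

Candidate routes:
Eskin–Orton–Pirton–Marden–Selby–Garth: 2.3+1.4+0.4+3.1+1.9 = 9.1
Eskin–Varne–Selby–Garth: 6.7+4.2+1.9 = 12.8
Eskin–Orton–Neston–Garth: 2.3+0.9+9.8 = 13
Eskin–Orton–Pirton–Ravel–Marden–Selby–Garth: 2.3+1.4+1.9+2.2+3.1+1.9 = 12.8
Cheapest is Eskin–Orton–Pirton–Marden–Selby–Garth at 9.1 mi.
So from Eskin the first move is to Orton.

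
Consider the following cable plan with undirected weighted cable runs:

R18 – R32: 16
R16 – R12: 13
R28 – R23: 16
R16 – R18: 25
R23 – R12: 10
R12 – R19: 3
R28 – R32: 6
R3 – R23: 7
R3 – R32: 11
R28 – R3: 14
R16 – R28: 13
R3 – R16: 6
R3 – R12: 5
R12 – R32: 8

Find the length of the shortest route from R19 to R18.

Running Dijkstra from R19:
R19: 0
R12: 3  (via R19)
R3: 8  (via R12)
R32: 11  (via R12)
R23: 13  (via R12)
R16: 14  (via R3)
R28: 17  (via R32)
R18: 27  (via R32)
Shortest route: R19–R12–R32–R18 = 27.

27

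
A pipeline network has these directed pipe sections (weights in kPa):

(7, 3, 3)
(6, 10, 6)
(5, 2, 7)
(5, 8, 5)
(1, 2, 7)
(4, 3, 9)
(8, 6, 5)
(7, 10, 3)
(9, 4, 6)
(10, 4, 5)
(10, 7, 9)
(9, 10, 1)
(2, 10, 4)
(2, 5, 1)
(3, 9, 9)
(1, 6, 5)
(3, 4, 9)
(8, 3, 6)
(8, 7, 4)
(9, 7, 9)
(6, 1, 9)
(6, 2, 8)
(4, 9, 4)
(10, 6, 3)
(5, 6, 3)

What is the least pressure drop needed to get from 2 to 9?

13 kPa

Compare a few routes:
2–5–6–10–4–9: 1+3+6+5+4 = 19
2–5–8–3–9: 1+5+6+9 = 21
2–10–4–9: 4+5+4 = 13
Cheapest is 2–10–4–9 at 13 kPa.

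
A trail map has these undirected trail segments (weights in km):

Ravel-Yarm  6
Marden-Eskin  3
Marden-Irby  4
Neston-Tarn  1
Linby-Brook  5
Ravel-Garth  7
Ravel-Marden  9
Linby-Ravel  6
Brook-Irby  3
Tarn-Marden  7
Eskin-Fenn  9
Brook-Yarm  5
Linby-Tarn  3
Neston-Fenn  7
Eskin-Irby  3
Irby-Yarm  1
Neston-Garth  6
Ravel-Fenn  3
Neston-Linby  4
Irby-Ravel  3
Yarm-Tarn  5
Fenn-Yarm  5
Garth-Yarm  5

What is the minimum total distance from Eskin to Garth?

9 km

Shortest distances from Eskin:
Eskin: 0
Irby: 3  (via Eskin)
Marden: 3  (via Eskin)
Yarm: 4  (via Irby)
Brook: 6  (via Irby)
Ravel: 6  (via Irby)
Tarn: 9  (via Yarm)
Fenn: 9  (via Eskin)
Garth: 9  (via Yarm)
Shortest route: Eskin–Irby–Yarm–Garth = 9 km.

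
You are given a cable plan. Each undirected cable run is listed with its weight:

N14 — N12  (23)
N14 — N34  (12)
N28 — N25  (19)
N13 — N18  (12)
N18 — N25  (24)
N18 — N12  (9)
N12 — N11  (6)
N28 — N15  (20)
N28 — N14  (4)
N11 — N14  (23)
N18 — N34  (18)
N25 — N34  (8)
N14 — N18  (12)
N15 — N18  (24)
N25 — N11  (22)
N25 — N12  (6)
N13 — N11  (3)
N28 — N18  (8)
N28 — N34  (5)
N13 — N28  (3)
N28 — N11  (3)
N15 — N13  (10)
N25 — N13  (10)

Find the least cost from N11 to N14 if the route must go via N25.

Shortest N11→N25: N11 → N12 → N25 = 12
Best N25 to N14: N25 → N34 → N28 → N14 costing 17
Total via N25: 12 + 17 = 29.

29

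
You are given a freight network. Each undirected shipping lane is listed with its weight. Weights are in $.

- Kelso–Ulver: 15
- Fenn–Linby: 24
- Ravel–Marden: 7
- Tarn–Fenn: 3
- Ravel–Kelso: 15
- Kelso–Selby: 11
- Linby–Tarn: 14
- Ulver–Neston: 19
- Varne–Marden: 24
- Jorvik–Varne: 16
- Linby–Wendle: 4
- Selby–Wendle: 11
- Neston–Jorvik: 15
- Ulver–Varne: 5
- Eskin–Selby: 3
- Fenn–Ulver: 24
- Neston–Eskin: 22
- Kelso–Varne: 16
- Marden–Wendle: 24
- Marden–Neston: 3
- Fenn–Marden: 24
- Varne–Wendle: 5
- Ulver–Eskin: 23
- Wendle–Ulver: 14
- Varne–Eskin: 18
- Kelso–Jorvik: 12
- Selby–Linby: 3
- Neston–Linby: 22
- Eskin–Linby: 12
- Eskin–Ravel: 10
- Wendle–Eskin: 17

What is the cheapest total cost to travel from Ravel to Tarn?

$30

Compare a few routes:
Ravel–Eskin–Selby–Linby–Tarn: 10+3+3+14 = 30
Ravel–Marden–Fenn–Tarn: 7+24+3 = 34
The minimum is $30 via Ravel–Eskin–Selby–Linby–Tarn.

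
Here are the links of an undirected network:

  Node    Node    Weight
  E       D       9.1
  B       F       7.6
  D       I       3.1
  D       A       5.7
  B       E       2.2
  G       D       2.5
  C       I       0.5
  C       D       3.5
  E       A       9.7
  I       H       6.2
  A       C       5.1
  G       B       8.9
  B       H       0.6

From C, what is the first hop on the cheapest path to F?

I

Enumerating some paths:
C → I → H → B → F: 0.5+6.2+0.6+7.6 = 14.9
C → D → E → B → F: 3.5+9.1+2.2+7.6 = 22.4
C → D → I → H → B → F: 3.5+3.1+6.2+0.6+7.6 = 21
Cheapest is C → I → H → B → F at 14.9.
So from C the first move is to I.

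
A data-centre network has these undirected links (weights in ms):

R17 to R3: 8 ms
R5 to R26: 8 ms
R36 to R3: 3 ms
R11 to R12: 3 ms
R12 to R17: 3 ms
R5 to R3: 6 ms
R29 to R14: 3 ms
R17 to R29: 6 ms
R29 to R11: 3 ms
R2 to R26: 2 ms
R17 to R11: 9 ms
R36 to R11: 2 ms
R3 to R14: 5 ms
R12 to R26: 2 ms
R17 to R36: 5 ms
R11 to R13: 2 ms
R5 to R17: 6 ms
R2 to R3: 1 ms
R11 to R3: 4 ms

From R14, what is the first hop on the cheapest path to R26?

R3

Compare a few routes:
R14 - R3 - R2 - R26: 5+1+2 = 8
R14 - R29 - R11 - R12 - R26: 3+3+3+2 = 11
Cheapest is R14 - R3 - R2 - R26 at 8 ms.
So from R14 the first move is to R3.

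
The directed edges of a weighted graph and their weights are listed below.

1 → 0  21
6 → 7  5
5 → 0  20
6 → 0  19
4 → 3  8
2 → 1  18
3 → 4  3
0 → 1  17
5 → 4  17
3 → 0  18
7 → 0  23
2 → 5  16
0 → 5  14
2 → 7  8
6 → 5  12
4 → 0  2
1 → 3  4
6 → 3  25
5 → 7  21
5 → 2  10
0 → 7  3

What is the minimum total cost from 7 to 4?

47

Shortest distances from 7:
7: 0
0: 23  (via 7)
5: 37  (via 0)
1: 40  (via 0)
3: 44  (via 1)
2: 47  (via 5)
4: 47  (via 3)
Shortest route: 7–0–1–3–4 = 47.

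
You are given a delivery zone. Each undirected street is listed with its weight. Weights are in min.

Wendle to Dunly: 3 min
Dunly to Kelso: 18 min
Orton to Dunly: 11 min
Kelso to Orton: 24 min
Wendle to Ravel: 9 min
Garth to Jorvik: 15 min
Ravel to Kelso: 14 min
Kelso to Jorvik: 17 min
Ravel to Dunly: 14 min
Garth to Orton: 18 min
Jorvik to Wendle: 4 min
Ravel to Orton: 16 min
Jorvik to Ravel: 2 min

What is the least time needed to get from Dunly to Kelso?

18 min

Settle nodes by increasing distance from Dunly:
Dunly: 0
Wendle: 3  (via Dunly)
Jorvik: 7  (via Wendle)
Ravel: 9  (via Jorvik)
Orton: 11  (via Dunly)
Kelso: 18  (via Dunly)
Shortest route: Dunly → Kelso = 18 min.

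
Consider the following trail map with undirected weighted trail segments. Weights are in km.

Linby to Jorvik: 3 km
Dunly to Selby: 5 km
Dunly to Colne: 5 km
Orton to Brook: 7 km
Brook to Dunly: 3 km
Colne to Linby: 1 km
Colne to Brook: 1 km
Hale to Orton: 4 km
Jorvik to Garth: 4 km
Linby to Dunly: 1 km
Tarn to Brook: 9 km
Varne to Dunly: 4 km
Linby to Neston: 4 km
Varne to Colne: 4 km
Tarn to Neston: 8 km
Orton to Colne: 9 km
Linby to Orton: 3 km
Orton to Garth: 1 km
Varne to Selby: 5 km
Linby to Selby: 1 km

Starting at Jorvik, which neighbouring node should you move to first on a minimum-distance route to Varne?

Compare a few routes:
Jorvik → Linby → Dunly → Varne: 3+1+4 = 8
Jorvik → Linby → Selby → Varne: 3+1+5 = 9
Jorvik → Linby → Colne → Brook → Dunly → Varne: 3+1+1+3+4 = 12
The minimum is 8 km via Jorvik → Linby → Dunly → Varne.
So from Jorvik the first move is to Linby.

Linby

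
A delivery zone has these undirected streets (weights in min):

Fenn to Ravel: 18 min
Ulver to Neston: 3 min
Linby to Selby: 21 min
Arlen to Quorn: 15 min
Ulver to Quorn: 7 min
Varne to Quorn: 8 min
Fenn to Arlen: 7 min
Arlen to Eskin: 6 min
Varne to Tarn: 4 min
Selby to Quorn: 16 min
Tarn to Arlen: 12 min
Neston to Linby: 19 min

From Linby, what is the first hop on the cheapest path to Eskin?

Neston

Enumerating some paths:
Linby–Neston–Ulver–Quorn–Arlen–Eskin: 19+3+7+15+6 = 50
Linby–Selby–Quorn–Arlen–Eskin: 21+16+15+6 = 58
Linby–Neston–Ulver–Quorn–Varne–Tarn–Arlen–Eskin: 19+3+7+8+4+12+6 = 59
The minimum is 50 min via Linby–Neston–Ulver–Quorn–Arlen–Eskin.
So from Linby the first move is to Neston.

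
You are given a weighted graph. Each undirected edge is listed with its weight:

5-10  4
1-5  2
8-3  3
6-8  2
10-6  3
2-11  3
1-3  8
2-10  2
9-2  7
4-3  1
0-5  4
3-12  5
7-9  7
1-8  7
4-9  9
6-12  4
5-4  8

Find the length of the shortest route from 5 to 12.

Shortest distances from 5:
5: 0
1: 2  (via 5)
0: 4  (via 5)
10: 4  (via 5)
2: 6  (via 10)
6: 7  (via 10)
4: 8  (via 5)
3: 9  (via 4)
8: 9  (via 1)
11: 9  (via 2)
12: 11  (via 6)
Shortest route: 5–10–6–12 = 11.

11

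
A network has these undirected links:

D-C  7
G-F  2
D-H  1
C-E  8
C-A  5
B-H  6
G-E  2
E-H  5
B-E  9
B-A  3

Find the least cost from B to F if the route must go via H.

Best B to H: B → H costing 6
Best H to F: H → E → G → F costing 9
Total via H: 6 + 9 = 15.

15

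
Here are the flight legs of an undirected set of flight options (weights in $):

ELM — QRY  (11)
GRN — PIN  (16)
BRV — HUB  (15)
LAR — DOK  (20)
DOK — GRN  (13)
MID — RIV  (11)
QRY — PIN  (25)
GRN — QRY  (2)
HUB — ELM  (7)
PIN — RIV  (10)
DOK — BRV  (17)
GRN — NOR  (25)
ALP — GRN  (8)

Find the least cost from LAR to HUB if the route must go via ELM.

Best LAR to ELM: LAR–DOK–GRN–QRY–ELM costing 46
Shortest ELM→HUB: ELM–HUB = 7
Total via ELM: 46 + 7 = $53.

$53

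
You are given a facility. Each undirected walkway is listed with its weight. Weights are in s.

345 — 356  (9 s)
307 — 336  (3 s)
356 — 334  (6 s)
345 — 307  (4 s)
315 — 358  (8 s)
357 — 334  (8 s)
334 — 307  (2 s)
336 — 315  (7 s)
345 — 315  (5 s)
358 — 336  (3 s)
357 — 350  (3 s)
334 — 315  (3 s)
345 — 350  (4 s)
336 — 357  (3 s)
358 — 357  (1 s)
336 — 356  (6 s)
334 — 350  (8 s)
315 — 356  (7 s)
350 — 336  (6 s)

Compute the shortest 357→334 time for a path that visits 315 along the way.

12 s

Shortest 357→315: 357 → 358 → 315 = 9
Shortest 315→334: 315 → 334 = 3
Total via 315: 9 + 3 = 12 s.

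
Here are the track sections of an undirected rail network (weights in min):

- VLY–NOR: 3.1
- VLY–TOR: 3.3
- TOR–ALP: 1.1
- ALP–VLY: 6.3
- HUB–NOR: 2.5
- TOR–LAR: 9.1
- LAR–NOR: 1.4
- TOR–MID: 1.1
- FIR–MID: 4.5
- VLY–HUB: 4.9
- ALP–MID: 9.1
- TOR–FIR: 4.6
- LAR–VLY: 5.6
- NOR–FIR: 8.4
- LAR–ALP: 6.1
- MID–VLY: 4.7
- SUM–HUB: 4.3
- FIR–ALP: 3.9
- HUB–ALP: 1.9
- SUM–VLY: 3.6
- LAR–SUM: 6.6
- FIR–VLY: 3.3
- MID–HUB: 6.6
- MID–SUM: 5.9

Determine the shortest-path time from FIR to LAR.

7.8 min

Candidate routes:
FIR - VLY - LAR: 3.3+5.6 = 8.9
FIR - VLY - NOR - LAR: 3.3+3.1+1.4 = 7.8
FIR - ALP - HUB - NOR - LAR: 3.9+1.9+2.5+1.4 = 9.7
The minimum is 7.8 min via FIR - VLY - NOR - LAR.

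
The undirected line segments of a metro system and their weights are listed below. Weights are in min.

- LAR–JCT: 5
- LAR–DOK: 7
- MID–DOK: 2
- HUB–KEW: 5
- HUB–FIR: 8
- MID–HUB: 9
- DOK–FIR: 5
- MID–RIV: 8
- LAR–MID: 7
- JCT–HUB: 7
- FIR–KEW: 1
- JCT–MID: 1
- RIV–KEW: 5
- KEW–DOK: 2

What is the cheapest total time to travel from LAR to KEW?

Running Dijkstra from LAR:
LAR: 0
JCT: 5  (via LAR)
MID: 6  (via JCT)
DOK: 7  (via LAR)
KEW: 9  (via DOK)
Shortest route: LAR → DOK → KEW = 9 min.

9 min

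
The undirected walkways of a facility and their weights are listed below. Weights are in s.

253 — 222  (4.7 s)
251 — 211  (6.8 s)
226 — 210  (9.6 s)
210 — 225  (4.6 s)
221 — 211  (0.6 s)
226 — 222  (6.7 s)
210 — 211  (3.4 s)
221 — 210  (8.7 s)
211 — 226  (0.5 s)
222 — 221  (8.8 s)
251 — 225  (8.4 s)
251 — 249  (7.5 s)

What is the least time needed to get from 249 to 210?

17.7 s

Shortest distances from 249:
249: 0
251: 7.5  (via 249)
211: 14.3  (via 251)
226: 14.8  (via 211)
221: 14.9  (via 211)
225: 15.9  (via 251)
210: 17.7  (via 211)
Shortest route: 249–251–211–210 = 17.7 s.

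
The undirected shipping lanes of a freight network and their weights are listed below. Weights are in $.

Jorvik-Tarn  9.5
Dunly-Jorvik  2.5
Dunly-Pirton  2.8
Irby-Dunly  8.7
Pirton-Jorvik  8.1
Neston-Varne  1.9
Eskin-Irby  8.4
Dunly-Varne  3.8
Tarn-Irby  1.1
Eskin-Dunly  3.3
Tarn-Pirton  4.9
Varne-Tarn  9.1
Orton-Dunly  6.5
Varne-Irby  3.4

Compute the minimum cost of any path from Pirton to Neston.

Candidate routes:
Pirton → Dunly → Varne → Neston: 2.8+3.8+1.9 = 8.5
Pirton → Tarn → Varne → Neston: 4.9+9.1+1.9 = 15.9
Pirton → Tarn → Irby → Varne → Neston: 4.9+1.1+3.4+1.9 = 11.3
Pirton → Jorvik → Dunly → Varne → Neston: 8.1+2.5+3.8+1.9 = 16.3
The minimum is $8.5 via Pirton → Dunly → Varne → Neston.

$8.5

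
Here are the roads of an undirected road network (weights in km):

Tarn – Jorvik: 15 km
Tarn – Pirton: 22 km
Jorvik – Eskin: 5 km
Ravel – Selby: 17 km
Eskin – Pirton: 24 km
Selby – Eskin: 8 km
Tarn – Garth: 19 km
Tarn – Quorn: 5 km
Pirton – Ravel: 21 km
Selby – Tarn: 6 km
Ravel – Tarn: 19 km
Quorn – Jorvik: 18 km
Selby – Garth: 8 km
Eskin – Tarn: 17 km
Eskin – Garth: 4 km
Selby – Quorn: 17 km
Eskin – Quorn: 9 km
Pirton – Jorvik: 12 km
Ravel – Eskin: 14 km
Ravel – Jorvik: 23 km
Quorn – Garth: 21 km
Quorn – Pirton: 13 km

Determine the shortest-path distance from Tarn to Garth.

14 km

Shortest distances from Tarn:
Tarn: 0
Quorn: 5  (via Tarn)
Selby: 6  (via Tarn)
Garth: 14  (via Selby)
Shortest route: Tarn → Selby → Garth = 14 km.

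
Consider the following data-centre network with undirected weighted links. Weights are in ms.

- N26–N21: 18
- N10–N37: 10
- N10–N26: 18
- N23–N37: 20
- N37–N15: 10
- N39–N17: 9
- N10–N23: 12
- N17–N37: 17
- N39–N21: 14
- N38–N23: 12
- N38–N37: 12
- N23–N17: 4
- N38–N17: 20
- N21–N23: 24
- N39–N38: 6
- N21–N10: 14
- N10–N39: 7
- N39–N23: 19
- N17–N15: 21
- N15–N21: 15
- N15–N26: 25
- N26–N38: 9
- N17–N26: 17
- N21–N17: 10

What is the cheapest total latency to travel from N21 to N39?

14 ms

Candidate routes:
N21 - N10 - N39: 14+7 = 21
N21 - N17 - N39: 10+9 = 19
N21 - N39: 14 = 14
Cheapest is N21 - N39 at 14 ms.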